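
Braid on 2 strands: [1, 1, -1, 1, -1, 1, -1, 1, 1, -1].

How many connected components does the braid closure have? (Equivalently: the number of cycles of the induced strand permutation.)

2

Derivation:
Track the strand permutation on 2 strands, starting from identity.
  step 1: s1 swaps positions 1,2 -> [2 1]
  step 2: s1 swaps positions 1,2 -> [1 2]
  step 3: s1^-1 swaps positions 1,2 -> [2 1]
  step 4: s1 swaps positions 1,2 -> [1 2]
  step 5: s1^-1 swaps positions 1,2 -> [2 1]
  step 6: s1 swaps positions 1,2 -> [1 2]
  step 7: s1^-1 swaps positions 1,2 -> [2 1]
  step 8: s1 swaps positions 1,2 -> [1 2]
  step 9: s1 swaps positions 1,2 -> [2 1]
  step 10: s1^-1 swaps positions 1,2 -> [1 2]
Final permutation (position -> original strand): [1 2]
Closure components = cycle count of this permutation = 2.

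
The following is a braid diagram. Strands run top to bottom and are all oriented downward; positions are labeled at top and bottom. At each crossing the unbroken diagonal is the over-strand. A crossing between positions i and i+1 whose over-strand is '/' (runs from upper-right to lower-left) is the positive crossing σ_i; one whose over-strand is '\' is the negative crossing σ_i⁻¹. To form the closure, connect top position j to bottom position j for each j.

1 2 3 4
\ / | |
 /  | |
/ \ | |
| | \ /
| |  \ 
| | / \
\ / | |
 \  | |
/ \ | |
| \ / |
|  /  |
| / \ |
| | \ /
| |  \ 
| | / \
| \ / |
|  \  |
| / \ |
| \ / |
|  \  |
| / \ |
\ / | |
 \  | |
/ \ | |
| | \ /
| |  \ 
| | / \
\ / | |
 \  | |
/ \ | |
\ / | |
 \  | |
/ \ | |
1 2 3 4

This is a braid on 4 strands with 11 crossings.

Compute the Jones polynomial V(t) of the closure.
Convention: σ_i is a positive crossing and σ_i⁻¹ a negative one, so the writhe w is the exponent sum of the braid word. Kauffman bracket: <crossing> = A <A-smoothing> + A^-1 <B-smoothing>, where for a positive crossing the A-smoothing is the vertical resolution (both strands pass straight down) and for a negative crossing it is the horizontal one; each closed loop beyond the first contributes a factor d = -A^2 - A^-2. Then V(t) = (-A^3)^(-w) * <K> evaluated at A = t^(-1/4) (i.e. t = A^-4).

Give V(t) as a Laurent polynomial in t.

t^-2 - t^-3 + 3*t^-4 - 3*t^-5 + 4*t^-6 - 4*t^-7 + 2*t^-8 - 2*t^-9 + t^-10

Derivation:
Reading the diagram top to bottom ('/'-over between positions i,i+1 = s_i, '\'-over = s_i^-1): braid word = s1 s3^-1 s1^-1 s2 s3^-1 s2^-1 s2^-1 s1^-1 s3^-1 s1^-1 s1^-1.
The presented braid s1 s3^-1 s1^-1 s2 s3^-1 s2^-1 s2^-1 s1^-1 s3^-1 s1^-1 s1^-1 on 4 strands reduces by inverse Markov moves (closure unchanged at each step):
  Deconjugate: the word is γ·β·γ⁻¹ with γ = s1 (prefix) and γ⁻¹ = s1^-1 (suffix); strip both.
Reduced to β = s3^-1 s1^-1 s2 s3^-1 s2^-1 s2^-1 s1^-1 s3^-1 s1^-1 on 4 strands, 9 crossings.
Compute on β:
Braid: s3^-1 s1^-1 s2 s3^-1 s2^-1 s2^-1 s1^-1 s3^-1 s1^-1 on 4 strands, 9 crossings.
Writhe w = (#positive) - (#negative) = 1 - 8 = -7.
Computing the Kauffman bracket via state sum. There are 2^9 = 512 states.
Each crossing splits two ways (0=vertical, 1=horizontal). The state's weight is A^(#A-smoothings - #B-smoothings) * d^(loops - 1).
Tabulate the states by total A-exponent and number of loops L (A-exp: L × count):
  A^9: L=6 ×1
  A^7: L=5 ×9
  A^5: L=4 ×34, L=6 ×2
  A^3: L=3 ×67, L=5 ×17
  A^1: L=2 ×69, L=4 ×56, L=6 ×1
  A^-1: L=1 ×30, L=3 ×88, L=5 ×8
  A^-3: L=2 ×61, L=4 ×23
  A^-5: L=1 ×9, L=3 ×26, L=5 ×1
  A^-7: L=2 ×6, L=4 ×3
  A^-9: L=3 ×1
Each group contributes A^e * Σ count * d^(L-1):
Powers of d = -A^2 - A^-2: d^2 = A^4 + 2 + A^-4; d^3 = -A^6 - 3*A^2 - 3*A^-2 - A^-6; d^4 = A^8 + 4*A^4 + 6 + 4*A^-4 + A^-8; d^5 = -A^10 - 5*A^6 - 10*A^2 - 10*A^-2 - 5*A^-6 - A^-10.
  A^9 * (d^5) = -A^19 - 5*A^15 - 10*A^11 - 10*A^7 - 5*A^3 - A^-1
  A^7 * (9*d^4) = 9*A^15 + 36*A^11 + 54*A^7 + 36*A^3 + 9*A^-1
  A^5 * (34*d^3 + 2*d^5) = -2*A^15 - 44*A^11 - 122*A^7 - 122*A^3 - 44*A^-1 - 2*A^-5
  A^3 * (67*d^2 + 17*d^4) = 17*A^11 + 135*A^7 + 236*A^3 + 135*A^-1 + 17*A^-5
  A^1 * (69*d + 56*d^3 + d^5) = -A^11 - 61*A^7 - 247*A^3 - 247*A^-1 - 61*A^-5 - A^-9
  A^-1 * (30 + 88*d^2 + 8*d^4) = 8*A^7 + 120*A^3 + 254*A^-1 + 120*A^-5 + 8*A^-9
  A^-3 * (61*d + 23*d^3) = -23*A^3 - 130*A^-1 - 130*A^-5 - 23*A^-9
  A^-5 * (9 + 26*d^2 + d^4) = A^3 + 30*A^-1 + 67*A^-5 + 30*A^-9 + A^-13
  A^-7 * (6*d + 3*d^3) = -3*A^-1 - 15*A^-5 - 15*A^-9 - 3*A^-13
  A^-9 * (d^2) = A^-5 + 2*A^-9 + A^-13
Summing the groups: <K> = -A^19 + 2*A^15 - 2*A^11 + 4*A^7 - 4*A^3 + 3*A^-1 - 3*A^-5 + A^-9 - A^-13
Normalise by the writhe: (-A^3)^(-w) = (-A^3)^(7) = -A^21, so f(A) = -A^21 * <K> = A^40 - 2*A^36 + 2*A^32 - 4*A^28 + 4*A^24 - 3*A^20 + 3*A^16 - A^12 + A^8.
Substitute A = t^(-1/4), i.e. A^e → t^(-e/4): V(t) = t^-2 - t^-3 + 3*t^-4 - 3*t^-5 + 4*t^-6 - 4*t^-7 + 2*t^-8 - 2*t^-9 + t^-10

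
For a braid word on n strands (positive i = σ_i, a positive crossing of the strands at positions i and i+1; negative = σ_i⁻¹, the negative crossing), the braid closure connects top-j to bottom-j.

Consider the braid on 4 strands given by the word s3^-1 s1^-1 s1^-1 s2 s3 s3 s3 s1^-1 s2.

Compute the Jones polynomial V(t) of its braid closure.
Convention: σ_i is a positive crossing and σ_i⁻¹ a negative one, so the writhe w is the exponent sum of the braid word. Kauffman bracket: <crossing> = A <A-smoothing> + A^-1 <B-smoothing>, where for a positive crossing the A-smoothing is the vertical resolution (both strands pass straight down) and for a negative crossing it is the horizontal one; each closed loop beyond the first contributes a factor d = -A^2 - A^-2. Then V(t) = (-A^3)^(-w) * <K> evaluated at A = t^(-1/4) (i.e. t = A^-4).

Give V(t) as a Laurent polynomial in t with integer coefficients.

-t^5 + 2*t^4 - 3*t^3 + 4*t^2 - 4*t + 5 - 3*t^-1 + 2*t^-2 - t^-3

Derivation:
Braid: s3^-1 s1^-1 s1^-1 s2 s3 s3 s3 s1^-1 s2 on 4 strands, 9 crossings.
Writhe w = (#positive) - (#negative) = 5 - 4 = 1.
Computing the Kauffman bracket via state sum. There are 2^9 = 512 states.
Each crossing splits two ways (0=vertical, 1=horizontal). The state's weight is A^(#A-smoothings - #B-smoothings) * d^(loops - 1).
Tabulate the states by total A-exponent and number of loops L (A-exp: L × count):
  A^9: L=4 ×1
  A^7: L=3 ×5, L=5 ×4
  A^5: L=2 ×10, L=4 ×23, L=6 ×3
  A^3: L=1 ×8, L=3 ×57, L=5 ×18, L=7 ×1
  A^1: L=2 ×70, L=4 ×50, L=6 ×6
  A^-1: L=1 ×33, L=3 ×75, L=5 ×18
  A^-3: L=2 ×51, L=4 ×32, L=6 ×1
  A^-5: L=3 ×32, L=5 ×4
  A^-7: L=4 ×9
  A^-9: L=5 ×1
Each group contributes A^e * Σ count * d^(L-1):
Powers of d = -A^2 - A^-2: d^2 = A^4 + 2 + A^-4; d^3 = -A^6 - 3*A^2 - 3*A^-2 - A^-6; d^4 = A^8 + 4*A^4 + 6 + 4*A^-4 + A^-8; d^5 = -A^10 - 5*A^6 - 10*A^2 - 10*A^-2 - 5*A^-6 - A^-10; d^6 = A^12 + 6*A^8 + 15*A^4 + 20 + 15*A^-4 + 6*A^-8 + A^-12.
  A^9 * (d^3) = -A^15 - 3*A^11 - 3*A^7 - A^3
  A^7 * (5*d^2 + 4*d^4) = 4*A^15 + 21*A^11 + 34*A^7 + 21*A^3 + 4*A^-1
  A^5 * (10*d + 23*d^3 + 3*d^5) = -3*A^15 - 38*A^11 - 109*A^7 - 109*A^3 - 38*A^-1 - 3*A^-5
  A^3 * (8 + 57*d^2 + 18*d^4 + d^6) = A^15 + 24*A^11 + 144*A^7 + 250*A^3 + 144*A^-1 + 24*A^-5 + A^-9
  A^1 * (70*d + 50*d^3 + 6*d^5) = -6*A^11 - 80*A^7 - 280*A^3 - 280*A^-1 - 80*A^-5 - 6*A^-9
  A^-1 * (33 + 75*d^2 + 18*d^4) = 18*A^7 + 147*A^3 + 291*A^-1 + 147*A^-5 + 18*A^-9
  A^-3 * (51*d + 32*d^3 + d^5) = -A^7 - 37*A^3 - 157*A^-1 - 157*A^-5 - 37*A^-9 - A^-13
  A^-5 * (32*d^2 + 4*d^4) = 4*A^3 + 48*A^-1 + 88*A^-5 + 48*A^-9 + 4*A^-13
  A^-7 * (9*d^3) = -9*A^-1 - 27*A^-5 - 27*A^-9 - 9*A^-13
  A^-9 * (d^4) = A^-1 + 4*A^-5 + 6*A^-9 + 4*A^-13 + A^-17
Summing the groups: <K> = A^15 - 2*A^11 + 3*A^7 - 5*A^3 + 4*A^-1 - 4*A^-5 + 3*A^-9 - 2*A^-13 + A^-17
Normalise by the writhe: (-A^3)^(-w) = (-A^3)^(-1) = -A^-3, so f(A) = -A^-3 * <K> = -A^12 + 2*A^8 - 3*A^4 + 5 - 4*A^-4 + 4*A^-8 - 3*A^-12 + 2*A^-16 - A^-20.
Substitute A = t^(-1/4), i.e. A^e → t^(-e/4): V(t) = -t^5 + 2*t^4 - 3*t^3 + 4*t^2 - 4*t + 5 - 3*t^-1 + 2*t^-2 - t^-3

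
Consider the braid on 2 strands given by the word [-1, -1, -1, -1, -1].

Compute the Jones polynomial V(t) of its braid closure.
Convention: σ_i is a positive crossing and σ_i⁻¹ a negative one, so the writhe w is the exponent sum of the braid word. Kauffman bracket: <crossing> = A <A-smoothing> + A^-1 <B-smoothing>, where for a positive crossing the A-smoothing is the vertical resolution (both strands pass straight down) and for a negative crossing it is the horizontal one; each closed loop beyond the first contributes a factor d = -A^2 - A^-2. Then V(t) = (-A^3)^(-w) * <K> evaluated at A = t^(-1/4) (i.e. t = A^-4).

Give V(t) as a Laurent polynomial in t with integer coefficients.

t^-2 + t^-4 - t^-5 + t^-6 - t^-7

Derivation:
Braid: s1^-1 s1^-1 s1^-1 s1^-1 s1^-1 on 2 strands, 5 crossings.
Writhe w = (#positive) - (#negative) = 0 - 5 = -5.
Enumerate smoothing states for the bracket polynomial. There are 2^5 = 32 states.
For each crossing: s=0 is the vertical smoothing, s=1 horizontal. Crossing k contributes A^(sign_k * (1 - 2*s_k)); loop factor d = -A^2 - A^-2.
  state 00000: A-exp=-5, loops=2, term = A^-5 * d^1
  state 00001: A-exp=-3, loops=1, term = A^-3 * d^0
  state 00010: A-exp=-3, loops=1, term = A^-3 * d^0
  state 00011: A-exp=-1, loops=2, term = A^-1 * d^1
  state 00100: A-exp=-3, loops=1, term = A^-3 * d^0
  state 00101: A-exp=-1, loops=2, term = A^-1 * d^1
  state 00110: A-exp=-1, loops=2, term = A^-1 * d^1
  state 00111: A-exp=+1, loops=3, term = A^1 * d^2
  state 01000: A-exp=-3, loops=1, term = A^-3 * d^0
  state 01001: A-exp=-1, loops=2, term = A^-1 * d^1
  state 01010: A-exp=-1, loops=2, term = A^-1 * d^1
  state 01011: A-exp=+1, loops=3, term = A^1 * d^2
  state 01100: A-exp=-1, loops=2, term = A^-1 * d^1
  state 01101: A-exp=+1, loops=3, term = A^1 * d^2
  state 01110: A-exp=+1, loops=3, term = A^1 * d^2
  state 01111: A-exp=+3, loops=4, term = A^3 * d^3
  state 10000: A-exp=-3, loops=1, term = A^-3 * d^0
  state 10001: A-exp=-1, loops=2, term = A^-1 * d^1
  state 10010: A-exp=-1, loops=2, term = A^-1 * d^1
  state 10011: A-exp=+1, loops=3, term = A^1 * d^2
  state 10100: A-exp=-1, loops=2, term = A^-1 * d^1
  state 10101: A-exp=+1, loops=3, term = A^1 * d^2
  state 10110: A-exp=+1, loops=3, term = A^1 * d^2
  state 10111: A-exp=+3, loops=4, term = A^3 * d^3
  state 11000: A-exp=-1, loops=2, term = A^-1 * d^1
  state 11001: A-exp=+1, loops=3, term = A^1 * d^2
  state 11010: A-exp=+1, loops=3, term = A^1 * d^2
  state 11011: A-exp=+3, loops=4, term = A^3 * d^3
  state 11100: A-exp=+1, loops=3, term = A^1 * d^2
  state 11101: A-exp=+3, loops=4, term = A^3 * d^3
  state 11110: A-exp=+3, loops=4, term = A^3 * d^3
  state 11111: A-exp=+5, loops=5, term = A^5 * d^4
Collect the terms by A-exponent (count of states per loop number):
Powers of d = -A^2 - A^-2: d^2 = A^4 + 2 + A^-4; d^3 = -A^6 - 3*A^2 - 3*A^-2 - A^-6; d^4 = A^8 + 4*A^4 + 6 + 4*A^-4 + A^-8.
  A^5 * (d^4) = A^13 + 4*A^9 + 6*A^5 + 4*A + A^-3
  A^3 * (5*d^3) = -5*A^9 - 15*A^5 - 15*A - 5*A^-3
  A^1 * (10*d^2) = 10*A^5 + 20*A + 10*A^-3
  A^-1 * (10*d) = -10*A - 10*A^-3
  A^-3 * (5) = 5*A^-3
  A^-5 * (d) = -A^-3 - A^-7
Summing the groups: <K> = A^13 - A^9 + A^5 - A - A^-7
Normalise by the writhe: (-A^3)^(-w) = (-A^3)^(5) = -A^15, so f(A) = -A^15 * <K> = -A^28 + A^24 - A^20 + A^16 + A^8.
Substitute A = t^(-1/4), i.e. A^e → t^(-e/4): V(t) = t^-2 + t^-4 - t^-5 + t^-6 - t^-7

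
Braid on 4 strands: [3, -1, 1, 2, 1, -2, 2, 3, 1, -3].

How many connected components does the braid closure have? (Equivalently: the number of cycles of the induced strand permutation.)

Track the strand permutation on 4 strands, starting from identity.
  step 1: s3 swaps positions 3,4 -> [1 2 4 3]
  step 2: s1^-1 swaps positions 1,2 -> [2 1 4 3]
  step 3: s1 swaps positions 1,2 -> [1 2 4 3]
  step 4: s2 swaps positions 2,3 -> [1 4 2 3]
  step 5: s1 swaps positions 1,2 -> [4 1 2 3]
  step 6: s2^-1 swaps positions 2,3 -> [4 2 1 3]
  step 7: s2 swaps positions 2,3 -> [4 1 2 3]
  step 8: s3 swaps positions 3,4 -> [4 1 3 2]
  step 9: s1 swaps positions 1,2 -> [1 4 3 2]
  step 10: s3^-1 swaps positions 3,4 -> [1 4 2 3]
Final permutation (position -> original strand): [1 4 2 3]
Closure components = cycle count of this permutation = 2.

Answer: 2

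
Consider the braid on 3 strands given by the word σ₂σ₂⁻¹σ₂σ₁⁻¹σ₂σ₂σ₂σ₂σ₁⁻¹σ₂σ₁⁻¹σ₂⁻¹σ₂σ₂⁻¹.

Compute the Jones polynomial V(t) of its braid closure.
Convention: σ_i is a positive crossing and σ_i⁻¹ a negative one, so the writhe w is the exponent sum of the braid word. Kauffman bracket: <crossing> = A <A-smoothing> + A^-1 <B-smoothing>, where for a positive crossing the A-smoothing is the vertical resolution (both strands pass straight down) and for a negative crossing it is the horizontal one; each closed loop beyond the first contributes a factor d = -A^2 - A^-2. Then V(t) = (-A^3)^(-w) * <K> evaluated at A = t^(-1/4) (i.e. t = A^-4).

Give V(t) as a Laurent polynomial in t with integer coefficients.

The presented braid s2 s2^-1 s2 s1^-1 s2 s2 s2 s2 s1^-1 s2 s1^-1 s2^-1 s2 s2^-1 on 3 strands reduces by inverse Markov moves (closure unchanged at each step):
  Deconjugate: the word is γ·β·γ⁻¹ with γ = s2 s2^-1 (prefix) and γ⁻¹ = s2 s2^-1 (suffix); strip both.
  Deconjugate: the word is γ·β·γ⁻¹ with γ = s2 (prefix) and γ⁻¹ = s2^-1 (suffix); strip both.
Reduced to β = s1^-1 s2 s2 s2 s2 s1^-1 s2 s1^-1 on 3 strands, 8 crossings.
Compute on β:
Braid: s1^-1 s2 s2 s2 s2 s1^-1 s2 s1^-1 on 3 strands, 8 crossings.
Writhe w = (#positive) - (#negative) = 5 - 3 = 2.
Computing the Kauffman bracket via state sum. There are 2^8 = 256 states.
Smooth each crossing (0=||, 1=⌣⌢); contribution A^(Σ sign_k(1-2s_k)) * d^(L-1).
Tabulate the states by total A-exponent and number of loops L (A-exp: L × count):
  A^8: L=4 ×1
  A^6: L=3 ×8
  A^4: L=2 ×22, L=4 ×6
  A^2: L=1 ×23, L=3 ×29, L=5 ×4
  A^0: L=2 ×47, L=4 ×22, L=6 ×1
  A^-2: L=3 ×48, L=5 ×8
  A^-4: L=4 ×27, L=6 ×1
  A^-6: L=5 ×8
  A^-8: L=6 ×1
Each group contributes A^e * Σ count * d^(L-1):
Powers of d = -A^2 - A^-2: d^2 = A^4 + 2 + A^-4; d^3 = -A^6 - 3*A^2 - 3*A^-2 - A^-6; d^4 = A^8 + 4*A^4 + 6 + 4*A^-4 + A^-8; d^5 = -A^10 - 5*A^6 - 10*A^2 - 10*A^-2 - 5*A^-6 - A^-10.
  A^8 * (d^3) = -A^14 - 3*A^10 - 3*A^6 - A^2
  A^6 * (8*d^2) = 8*A^10 + 16*A^6 + 8*A^2
  A^4 * (22*d + 6*d^3) = -6*A^10 - 40*A^6 - 40*A^2 - 6*A^-2
  A^2 * (23 + 29*d^2 + 4*d^4) = 4*A^10 + 45*A^6 + 105*A^2 + 45*A^-2 + 4*A^-6
  A^0 * (47*d + 22*d^3 + d^5) = -A^10 - 27*A^6 - 123*A^2 - 123*A^-2 - 27*A^-6 - A^-10
  A^-2 * (48*d^2 + 8*d^4) = 8*A^6 + 80*A^2 + 144*A^-2 + 80*A^-6 + 8*A^-10
  A^-4 * (27*d^3 + d^5) = -A^6 - 32*A^2 - 91*A^-2 - 91*A^-6 - 32*A^-10 - A^-14
  A^-6 * (8*d^4) = 8*A^2 + 32*A^-2 + 48*A^-6 + 32*A^-10 + 8*A^-14
  A^-8 * (d^5) = -A^2 - 5*A^-2 - 10*A^-6 - 10*A^-10 - 5*A^-14 - A^-18
Summing the groups: <K> = -A^14 + 2*A^10 - 2*A^6 + 4*A^2 - 4*A^-2 + 4*A^-6 - 3*A^-10 + 2*A^-14 - A^-18
Normalise by the writhe: (-A^3)^(-w) = (-A^3)^(-2) = A^-6, so f(A) = A^-6 * <K> = -A^8 + 2*A^4 - 2 + 4*A^-4 - 4*A^-8 + 4*A^-12 - 3*A^-16 + 2*A^-20 - A^-24.
Substitute A = t^(-1/4), i.e. A^e → t^(-e/4): V(t) = -t^6 + 2*t^5 - 3*t^4 + 4*t^3 - 4*t^2 + 4*t - 2 + 2*t^-1 - t^-2

Answer: -t^6 + 2*t^5 - 3*t^4 + 4*t^3 - 4*t^2 + 4*t - 2 + 2*t^-1 - t^-2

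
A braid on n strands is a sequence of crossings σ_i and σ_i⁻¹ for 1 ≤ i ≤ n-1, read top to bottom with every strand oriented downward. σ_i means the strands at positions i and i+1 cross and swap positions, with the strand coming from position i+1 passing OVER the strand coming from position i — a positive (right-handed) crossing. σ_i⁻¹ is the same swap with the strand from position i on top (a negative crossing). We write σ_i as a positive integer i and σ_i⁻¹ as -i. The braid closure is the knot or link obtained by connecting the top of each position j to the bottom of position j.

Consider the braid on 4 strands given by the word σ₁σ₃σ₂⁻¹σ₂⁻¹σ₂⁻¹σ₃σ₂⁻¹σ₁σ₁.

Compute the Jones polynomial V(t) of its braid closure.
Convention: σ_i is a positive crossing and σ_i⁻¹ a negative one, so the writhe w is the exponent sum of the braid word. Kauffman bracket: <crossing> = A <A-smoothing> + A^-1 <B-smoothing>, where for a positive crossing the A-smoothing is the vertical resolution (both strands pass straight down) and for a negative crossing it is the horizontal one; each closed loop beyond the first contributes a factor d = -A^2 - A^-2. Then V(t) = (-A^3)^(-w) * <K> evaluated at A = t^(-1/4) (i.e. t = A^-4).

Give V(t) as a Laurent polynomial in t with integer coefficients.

-t^5 + 2*t^4 - 3*t^3 + 5*t^2 - 5*t + 6 - 5*t^-1 + 3*t^-2 - 2*t^-3 + t^-4

Derivation:
Braid: s1 s3 s2^-1 s2^-1 s2^-1 s3 s2^-1 s1 s1 on 4 strands, 9 crossings.
Writhe w = (#positive) - (#negative) = 5 - 4 = 1.
Computing the Kauffman bracket via state sum. There are 2^9 = 512 states.
Smooth each crossing (0=||, 1=⌣⌢); contribution A^(Σ sign_k(1-2s_k)) * d^(L-1).
Tabulate the states by total A-exponent and number of loops L (A-exp: L × count):
  A^9: L=6 ×1
  A^7: L=5 ×9
  A^5: L=4 ×33, L=6 ×3
  A^3: L=3 ×64, L=5 ×19, L=7 ×1
  A^1: L=2 ×68, L=4 ×52, L=6 ×6
  A^-1: L=1 ×33, L=3 ×75, L=5 ×18
  A^-3: L=2 ×51, L=4 ×32, L=6 ×1
  A^-5: L=3 ×32, L=5 ×4
  A^-7: L=4 ×9
  A^-9: L=5 ×1
Each group contributes A^e * Σ count * d^(L-1):
Powers of d = -A^2 - A^-2: d^2 = A^4 + 2 + A^-4; d^3 = -A^6 - 3*A^2 - 3*A^-2 - A^-6; d^4 = A^8 + 4*A^4 + 6 + 4*A^-4 + A^-8; d^5 = -A^10 - 5*A^6 - 10*A^2 - 10*A^-2 - 5*A^-6 - A^-10; d^6 = A^12 + 6*A^8 + 15*A^4 + 20 + 15*A^-4 + 6*A^-8 + A^-12.
  A^9 * (d^5) = -A^19 - 5*A^15 - 10*A^11 - 10*A^7 - 5*A^3 - A^-1
  A^7 * (9*d^4) = 9*A^15 + 36*A^11 + 54*A^7 + 36*A^3 + 9*A^-1
  A^5 * (33*d^3 + 3*d^5) = -3*A^15 - 48*A^11 - 129*A^7 - 129*A^3 - 48*A^-1 - 3*A^-5
  A^3 * (64*d^2 + 19*d^4 + d^6) = A^15 + 25*A^11 + 155*A^7 + 262*A^3 + 155*A^-1 + 25*A^-5 + A^-9
  A^1 * (68*d + 52*d^3 + 6*d^5) = -6*A^11 - 82*A^7 - 284*A^3 - 284*A^-1 - 82*A^-5 - 6*A^-9
  A^-1 * (33 + 75*d^2 + 18*d^4) = 18*A^7 + 147*A^3 + 291*A^-1 + 147*A^-5 + 18*A^-9
  A^-3 * (51*d + 32*d^3 + d^5) = -A^7 - 37*A^3 - 157*A^-1 - 157*A^-5 - 37*A^-9 - A^-13
  A^-5 * (32*d^2 + 4*d^4) = 4*A^3 + 48*A^-1 + 88*A^-5 + 48*A^-9 + 4*A^-13
  A^-7 * (9*d^3) = -9*A^-1 - 27*A^-5 - 27*A^-9 - 9*A^-13
  A^-9 * (d^4) = A^-1 + 4*A^-5 + 6*A^-9 + 4*A^-13 + A^-17
Summing the groups: <K> = -A^19 + 2*A^15 - 3*A^11 + 5*A^7 - 6*A^3 + 5*A^-1 - 5*A^-5 + 3*A^-9 - 2*A^-13 + A^-17
Normalise by the writhe: (-A^3)^(-w) = (-A^3)^(-1) = -A^-3, so f(A) = -A^-3 * <K> = A^16 - 2*A^12 + 3*A^8 - 5*A^4 + 6 - 5*A^-4 + 5*A^-8 - 3*A^-12 + 2*A^-16 - A^-20.
Substitute A = t^(-1/4), i.e. A^e → t^(-e/4): V(t) = -t^5 + 2*t^4 - 3*t^3 + 5*t^2 - 5*t + 6 - 5*t^-1 + 3*t^-2 - 2*t^-3 + t^-4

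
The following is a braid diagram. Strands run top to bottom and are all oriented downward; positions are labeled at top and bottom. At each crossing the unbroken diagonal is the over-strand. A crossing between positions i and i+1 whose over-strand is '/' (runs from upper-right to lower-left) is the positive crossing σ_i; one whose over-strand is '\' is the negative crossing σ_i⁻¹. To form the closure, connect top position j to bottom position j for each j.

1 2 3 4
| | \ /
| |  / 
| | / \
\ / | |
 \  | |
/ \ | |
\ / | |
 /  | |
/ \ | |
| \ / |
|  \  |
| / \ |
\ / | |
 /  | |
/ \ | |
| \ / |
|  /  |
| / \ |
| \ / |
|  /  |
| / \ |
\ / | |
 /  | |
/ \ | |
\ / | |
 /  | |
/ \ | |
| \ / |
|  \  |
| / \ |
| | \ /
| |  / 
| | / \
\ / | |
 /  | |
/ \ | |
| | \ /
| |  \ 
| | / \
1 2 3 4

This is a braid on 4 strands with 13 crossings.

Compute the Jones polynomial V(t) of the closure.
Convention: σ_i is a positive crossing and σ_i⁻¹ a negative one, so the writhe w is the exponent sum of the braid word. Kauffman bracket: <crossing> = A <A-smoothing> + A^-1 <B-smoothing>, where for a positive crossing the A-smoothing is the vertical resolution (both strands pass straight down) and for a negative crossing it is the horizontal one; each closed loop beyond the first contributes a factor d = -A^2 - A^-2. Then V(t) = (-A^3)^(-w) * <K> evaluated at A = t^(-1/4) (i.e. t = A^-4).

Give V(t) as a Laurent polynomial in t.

Reading the diagram top to bottom ('/'-over between positions i,i+1 = s_i, '\'-over = s_i^-1): braid word = s3 s1^-1 s1 s2^-1 s1 s2 s2 s1 s1 s2^-1 s3 s1 s3^-1.
The presented braid s3 s1^-1 s1 s2^-1 s1 s2 s2 s1 s1 s2^-1 s3 s1 s3^-1 on 4 strands reduces by inverse Markov moves (closure unchanged at each step):
  Deconjugate: the word is γ·β·γ⁻¹ with γ = s3 s1^-1 (prefix) and γ⁻¹ = s1 s3^-1 (suffix); strip both.
  Destabilize: the word has the form β·s3 where s3 occurs only as the final letter (β ∈ B_3); drop it and the last strand → 3 strands.
Reduced to β = s1 s2^-1 s1 s2 s2 s1 s1 s2^-1 on 3 strands, 8 crossings.
Compute on β:
Braid: s1 s2^-1 s1 s2 s2 s1 s1 s2^-1 on 3 strands, 8 crossings.
Writhe w = (#positive) - (#negative) = 6 - 2 = 4.
Computing the Kauffman bracket via state sum. There are 2^8 = 256 states.
Each crossing splits two ways (0=vertical, 1=horizontal). The state's weight is A^(#A-smoothings - #B-smoothings) * d^(loops - 1).
Tabulate the states by total A-exponent and number of loops L (A-exp: L × count):
  A^8: L=3 ×1
  A^6: L=2 ×6, L=4 ×2
  A^4: L=1 ×11, L=3 ×16, L=5 ×1
  A^2: L=2 ×47, L=4 ×9
  A^0: L=1 ×26, L=3 ×43, L=5 ×1
  A^-2: L=2 ×41, L=4 ×15
  A^-4: L=3 ×26, L=5 ×2
  A^-6: L=4 ×8
  A^-8: L=5 ×1
Each group contributes A^e * Σ count * d^(L-1):
Powers of d = -A^2 - A^-2: d^2 = A^4 + 2 + A^-4; d^3 = -A^6 - 3*A^2 - 3*A^-2 - A^-6; d^4 = A^8 + 4*A^4 + 6 + 4*A^-4 + A^-8.
  A^8 * (d^2) = A^12 + 2*A^8 + A^4
  A^6 * (6*d + 2*d^3) = -2*A^12 - 12*A^8 - 12*A^4 - 2
  A^4 * (11 + 16*d^2 + d^4) = A^12 + 20*A^8 + 49*A^4 + 20 + A^-4
  A^2 * (47*d + 9*d^3) = -9*A^8 - 74*A^4 - 74 - 9*A^-4
  A^0 * (26 + 43*d^2 + d^4) = A^8 + 47*A^4 + 118 + 47*A^-4 + A^-8
  A^-2 * (41*d + 15*d^3) = -15*A^4 - 86 - 86*A^-4 - 15*A^-8
  A^-4 * (26*d^2 + 2*d^4) = 2*A^4 + 34 + 64*A^-4 + 34*A^-8 + 2*A^-12
  A^-6 * (8*d^3) = -8 - 24*A^-4 - 24*A^-8 - 8*A^-12
  A^-8 * (d^4) = 1 + 4*A^-4 + 6*A^-8 + 4*A^-12 + A^-16
Summing the groups: <K> = 2*A^8 - 2*A^4 + 3 - 3*A^-4 + 2*A^-8 - 2*A^-12 + A^-16
Normalise by the writhe: (-A^3)^(-w) = (-A^3)^(-4) = A^-12, so f(A) = A^-12 * <K> = 2*A^-4 - 2*A^-8 + 3*A^-12 - 3*A^-16 + 2*A^-20 - 2*A^-24 + A^-28.
Substitute A = t^(-1/4), i.e. A^e → t^(-e/4): V(t) = t^7 - 2*t^6 + 2*t^5 - 3*t^4 + 3*t^3 - 2*t^2 + 2*t

Answer: t^7 - 2*t^6 + 2*t^5 - 3*t^4 + 3*t^3 - 2*t^2 + 2*t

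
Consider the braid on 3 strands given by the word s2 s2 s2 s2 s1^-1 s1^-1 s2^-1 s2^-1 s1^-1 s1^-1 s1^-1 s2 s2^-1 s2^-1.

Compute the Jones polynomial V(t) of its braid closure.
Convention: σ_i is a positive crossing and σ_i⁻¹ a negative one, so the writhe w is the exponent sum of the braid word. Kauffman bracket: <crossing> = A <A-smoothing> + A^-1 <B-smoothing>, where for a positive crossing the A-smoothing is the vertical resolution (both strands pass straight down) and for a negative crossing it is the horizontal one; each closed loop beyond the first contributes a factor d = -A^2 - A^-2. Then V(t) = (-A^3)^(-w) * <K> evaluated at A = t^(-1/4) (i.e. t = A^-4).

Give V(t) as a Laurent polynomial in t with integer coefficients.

The presented braid s2 s2 s2 s2 s1^-1 s1^-1 s2^-1 s2^-1 s1^-1 s1^-1 s1^-1 s2 s2^-1 s2^-1 on 3 strands reduces by inverse Markov moves (closure unchanged at each step):
  Deconjugate: the word is γ·β·γ⁻¹ with γ = s2 s2 (prefix) and γ⁻¹ = s2^-1 s2^-1 (suffix); strip both.
Reduced to β = s2 s2 s1^-1 s1^-1 s2^-1 s2^-1 s1^-1 s1^-1 s1^-1 s2 on 3 strands, 10 crossings.
Compute on β:
Braid: s2 s2 s1^-1 s1^-1 s2^-1 s2^-1 s1^-1 s1^-1 s1^-1 s2 on 3 strands, 10 crossings.
Writhe w = (#positive) - (#negative) = 3 - 7 = -4.
State-sum expansion of <K>. There are 2^10 = 1024 states.
For each crossing: s=0 is the vertical smoothing, s=1 horizontal. Crossing k contributes A^(sign_k * (1 - 2*s_k)); loop factor d = -A^2 - A^-2.
Tabulate the states by total A-exponent and number of loops L (A-exp: L × count):
  A^10: L=6 ×1
  A^8: L=5 ×10
  A^6: L=4 ×41, L=6 ×4
  A^4: L=3 ×87, L=5 ×32, L=7 ×1
  A^2: L=2 ×97, L=4 ×100, L=6 ×13
  A^0: L=1 ×46, L=3 ×152, L=5 ×52, L=7 ×2
  A^-2: L=2 ×103, L=4 ×96, L=6 ×11
  A^-4: L=1 ×15, L=3 ×79, L=5 ×26
  A^-6: L=2 ×18, L=4 ×26, L=6 ×1
  A^-8: L=3 ×8, L=5 ×2
  A^-10: L=4 ×1
Each group contributes A^e * Σ count * d^(L-1):
Powers of d = -A^2 - A^-2: d^2 = A^4 + 2 + A^-4; d^3 = -A^6 - 3*A^2 - 3*A^-2 - A^-6; d^4 = A^8 + 4*A^4 + 6 + 4*A^-4 + A^-8; d^5 = -A^10 - 5*A^6 - 10*A^2 - 10*A^-2 - 5*A^-6 - A^-10; d^6 = A^12 + 6*A^8 + 15*A^4 + 20 + 15*A^-4 + 6*A^-8 + A^-12.
  A^10 * (d^5) = -A^20 - 5*A^16 - 10*A^12 - 10*A^8 - 5*A^4 - 1
  A^8 * (10*d^4) = 10*A^16 + 40*A^12 + 60*A^8 + 40*A^4 + 10
  A^6 * (41*d^3 + 4*d^5) = -4*A^16 - 61*A^12 - 163*A^8 - 163*A^4 - 61 - 4*A^-4
  A^4 * (87*d^2 + 32*d^4 + d^6) = A^16 + 38*A^12 + 230*A^8 + 386*A^4 + 230 + 38*A^-4 + A^-8
  A^2 * (97*d + 100*d^3 + 13*d^5) = -13*A^12 - 165*A^8 - 527*A^4 - 527 - 165*A^-4 - 13*A^-8
  A^0 * (46 + 152*d^2 + 52*d^4 + 2*d^6) = 2*A^12 + 64*A^8 + 390*A^4 + 702 + 390*A^-4 + 64*A^-8 + 2*A^-12
  A^-2 * (103*d + 96*d^3 + 11*d^5) = -11*A^8 - 151*A^4 - 501 - 501*A^-4 - 151*A^-8 - 11*A^-12
  A^-4 * (15 + 79*d^2 + 26*d^4) = 26*A^4 + 183 + 329*A^-4 + 183*A^-8 + 26*A^-12
  A^-6 * (18*d + 26*d^3 + d^5) = -A^4 - 31 - 106*A^-4 - 106*A^-8 - 31*A^-12 - A^-16
  A^-8 * (8*d^2 + 2*d^4) = 2 + 16*A^-4 + 28*A^-8 + 16*A^-12 + 2*A^-16
  A^-10 * (d^3) = -A^-4 - 3*A^-8 - 3*A^-12 - A^-16
Summing the groups: <K> = -A^20 + 2*A^16 - 4*A^12 + 5*A^8 - 5*A^4 + 6 - 4*A^-4 + 3*A^-8 - A^-12
Normalise by the writhe: (-A^3)^(-w) = (-A^3)^(4) = A^12, so f(A) = A^12 * <K> = -A^32 + 2*A^28 - 4*A^24 + 5*A^20 - 5*A^16 + 6*A^12 - 4*A^8 + 3*A^4 - 1.
Substitute A = t^(-1/4), i.e. A^e → t^(-e/4): V(t) = -1 + 3*t^-1 - 4*t^-2 + 6*t^-3 - 5*t^-4 + 5*t^-5 - 4*t^-6 + 2*t^-7 - t^-8

Answer: -1 + 3*t^-1 - 4*t^-2 + 6*t^-3 - 5*t^-4 + 5*t^-5 - 4*t^-6 + 2*t^-7 - t^-8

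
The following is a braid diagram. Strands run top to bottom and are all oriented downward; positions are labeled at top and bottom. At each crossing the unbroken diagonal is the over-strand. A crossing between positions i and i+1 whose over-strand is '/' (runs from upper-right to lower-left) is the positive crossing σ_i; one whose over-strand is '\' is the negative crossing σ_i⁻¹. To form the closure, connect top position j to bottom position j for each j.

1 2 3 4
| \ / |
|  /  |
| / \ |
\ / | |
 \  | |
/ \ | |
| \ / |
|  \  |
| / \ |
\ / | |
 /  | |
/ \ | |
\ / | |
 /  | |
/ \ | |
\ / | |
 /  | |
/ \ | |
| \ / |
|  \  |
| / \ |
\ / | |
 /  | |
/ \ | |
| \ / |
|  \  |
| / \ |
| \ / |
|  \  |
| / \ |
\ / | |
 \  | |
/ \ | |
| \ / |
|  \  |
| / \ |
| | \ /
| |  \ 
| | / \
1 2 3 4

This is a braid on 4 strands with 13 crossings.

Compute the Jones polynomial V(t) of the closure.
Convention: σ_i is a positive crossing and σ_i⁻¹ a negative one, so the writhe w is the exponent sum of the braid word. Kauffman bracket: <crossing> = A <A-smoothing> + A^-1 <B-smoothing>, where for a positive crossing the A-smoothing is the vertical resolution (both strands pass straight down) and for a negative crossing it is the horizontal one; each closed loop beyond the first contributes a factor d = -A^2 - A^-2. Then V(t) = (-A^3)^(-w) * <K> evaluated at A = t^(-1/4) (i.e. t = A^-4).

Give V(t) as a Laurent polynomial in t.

t^2 - 2*t + 3 - 3*t^-1 + 4*t^-2 - 3*t^-3 + 2*t^-4 - 2*t^-5 + t^-6

Derivation:
Reading the diagram top to bottom ('/'-over between positions i,i+1 = s_i, '\'-over = s_i^-1): braid word = s2 s1^-1 s2^-1 s1 s1 s1 s2^-1 s1 s2^-1 s2^-1 s1^-1 s2^-1 s3^-1.
The presented braid s2 s1^-1 s2^-1 s1 s1 s1 s2^-1 s1 s2^-1 s2^-1 s1^-1 s2^-1 s3^-1 on 4 strands reduces by inverse Markov moves (closure unchanged at each step):
  Destabilize: the word has the form β·s3^-1 where s3^-1 occurs only as the final letter (β ∈ B_3); drop it and the last strand → 3 strands.
  Deconjugate: the word is γ·β·γ⁻¹ with γ = s2 (prefix) and γ⁻¹ = s2^-1 (suffix); strip both.
Reduced to β = s1^-1 s2^-1 s1 s1 s1 s2^-1 s1 s2^-1 s2^-1 s1^-1 on 3 strands, 10 crossings.
Compute on β:
Braid: s1^-1 s2^-1 s1 s1 s1 s2^-1 s1 s2^-1 s2^-1 s1^-1 on 3 strands, 10 crossings.
Writhe w = (#positive) - (#negative) = 4 - 6 = -2.
State-sum expansion of <K>. There are 2^10 = 1024 states.
Each crossing splits two ways (0=vertical, 1=horizontal). The state's weight is A^(#A-smoothings - #B-smoothings) * d^(loops - 1).
Tabulate the states by total A-exponent and number of loops L (A-exp: L × count):
  A^10: L=5 ×1
  A^8: L=4 ×10
  A^6: L=3 ×38, L=5 ×7
  A^4: L=2 ×67, L=4 ×49, L=6 ×4
  A^2: L=1 ×46, L=3 ×130, L=5 ×33, L=7 ×1
  A^0: L=2 ×131, L=4 ×110, L=6 ×11
  A^-2: L=1 ×25, L=3 ×133, L=5 ×51, L=7 ×1
  A^-4: L=2 ×37, L=4 ×72, L=6 ×11
  A^-6: L=3 ×25, L=5 ×19, L=7 ×1
  A^-8: L=4 ×8, L=6 ×2
  A^-10: L=5 ×1
Each group contributes A^e * Σ count * d^(L-1):
Powers of d = -A^2 - A^-2: d^2 = A^4 + 2 + A^-4; d^3 = -A^6 - 3*A^2 - 3*A^-2 - A^-6; d^4 = A^8 + 4*A^4 + 6 + 4*A^-4 + A^-8; d^5 = -A^10 - 5*A^6 - 10*A^2 - 10*A^-2 - 5*A^-6 - A^-10; d^6 = A^12 + 6*A^8 + 15*A^4 + 20 + 15*A^-4 + 6*A^-8 + A^-12.
  A^10 * (d^4) = A^18 + 4*A^14 + 6*A^10 + 4*A^6 + A^2
  A^8 * (10*d^3) = -10*A^14 - 30*A^10 - 30*A^6 - 10*A^2
  A^6 * (38*d^2 + 7*d^4) = 7*A^14 + 66*A^10 + 118*A^6 + 66*A^2 + 7*A^-2
  A^4 * (67*d + 49*d^3 + 4*d^5) = -4*A^14 - 69*A^10 - 254*A^6 - 254*A^2 - 69*A^-2 - 4*A^-6
  A^2 * (46 + 130*d^2 + 33*d^4 + d^6) = A^14 + 39*A^10 + 277*A^6 + 524*A^2 + 277*A^-2 + 39*A^-6 + A^-10
  A^0 * (131*d + 110*d^3 + 11*d^5) = -11*A^10 - 165*A^6 - 571*A^2 - 571*A^-2 - 165*A^-6 - 11*A^-10
  A^-2 * (25 + 133*d^2 + 51*d^4 + d^6) = A^10 + 57*A^6 + 352*A^2 + 617*A^-2 + 352*A^-6 + 57*A^-10 + A^-14
  A^-4 * (37*d + 72*d^3 + 11*d^5) = -11*A^6 - 127*A^2 - 363*A^-2 - 363*A^-6 - 127*A^-10 - 11*A^-14
  A^-6 * (25*d^2 + 19*d^4 + d^6) = A^6 + 25*A^2 + 116*A^-2 + 184*A^-6 + 116*A^-10 + 25*A^-14 + A^-18
  A^-8 * (8*d^3 + 2*d^5) = -2*A^2 - 18*A^-2 - 44*A^-6 - 44*A^-10 - 18*A^-14 - 2*A^-18
  A^-10 * (d^4) = A^-2 + 4*A^-6 + 6*A^-10 + 4*A^-14 + A^-18
Summing the groups: <K> = A^18 - 2*A^14 + 2*A^10 - 3*A^6 + 4*A^2 - 3*A^-2 + 3*A^-6 - 2*A^-10 + A^-14
Normalise by the writhe: (-A^3)^(-w) = (-A^3)^(2) = A^6, so f(A) = A^6 * <K> = A^24 - 2*A^20 + 2*A^16 - 3*A^12 + 4*A^8 - 3*A^4 + 3 - 2*A^-4 + A^-8.
Substitute A = t^(-1/4), i.e. A^e → t^(-e/4): V(t) = t^2 - 2*t + 3 - 3*t^-1 + 4*t^-2 - 3*t^-3 + 2*t^-4 - 2*t^-5 + t^-6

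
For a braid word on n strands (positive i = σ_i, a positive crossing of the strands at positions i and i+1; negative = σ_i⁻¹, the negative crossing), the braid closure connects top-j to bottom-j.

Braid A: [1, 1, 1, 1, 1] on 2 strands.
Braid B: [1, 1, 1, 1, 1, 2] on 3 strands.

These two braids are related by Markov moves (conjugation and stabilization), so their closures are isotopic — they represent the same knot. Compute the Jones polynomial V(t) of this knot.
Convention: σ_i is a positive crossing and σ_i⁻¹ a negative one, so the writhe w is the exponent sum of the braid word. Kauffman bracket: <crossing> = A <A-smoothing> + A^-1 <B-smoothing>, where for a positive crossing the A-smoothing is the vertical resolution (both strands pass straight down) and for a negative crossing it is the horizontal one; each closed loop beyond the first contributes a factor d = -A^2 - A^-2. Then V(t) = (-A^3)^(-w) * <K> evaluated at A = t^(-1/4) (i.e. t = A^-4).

-t^7 + t^6 - t^5 + t^4 + t^2

Derivation:
Markov-equivalent braids have isotopic closures, hence identical knot invariants. Strip the Markov moves from each word to reach a common short braid β, then compute V(t) once on β.
Braid A: s1 s1 s1 s1 s1 on 2 strands has no conjugating prefix/suffix or stabilization to strip; take β = s1 s1 s1 s1 s1.
Braid B: s1 s1 s1 s1 s1 s2 on 3 strands reduces by inverse Markov moves (closure unchanged at each step):
  Destabilize: the word has the form β·s2 where s2 occurs only as the final letter (β ∈ B_2); drop it and the last strand → 2 strands.
Reduced to β = s1 s1 s1 s1 s1 on 2 strands, 5 crossings.
Both give the same β = s1 s1 s1 s1 s1 on 2 strands, so one state sum suffices:
Braid: s1 s1 s1 s1 s1 on 2 strands, 5 crossings.
Writhe w = (#positive) - (#negative) = 5 - 0 = 5.
Computing the Kauffman bracket via state sum. There are 2^5 = 32 states.
Each crossing splits two ways (0=vertical, 1=horizontal). The state's weight is A^(#A-smoothings - #B-smoothings) * d^(loops - 1).
  state 00000: A-exp=+5, loops=2, term = A^5 * d^1
  state 00001: A-exp=+3, loops=1, term = A^3 * d^0
  state 00010: A-exp=+3, loops=1, term = A^3 * d^0
  state 00011: A-exp=+1, loops=2, term = A^1 * d^1
  state 00100: A-exp=+3, loops=1, term = A^3 * d^0
  state 00101: A-exp=+1, loops=2, term = A^1 * d^1
  state 00110: A-exp=+1, loops=2, term = A^1 * d^1
  state 00111: A-exp=-1, loops=3, term = A^-1 * d^2
  state 01000: A-exp=+3, loops=1, term = A^3 * d^0
  state 01001: A-exp=+1, loops=2, term = A^1 * d^1
  state 01010: A-exp=+1, loops=2, term = A^1 * d^1
  state 01011: A-exp=-1, loops=3, term = A^-1 * d^2
  state 01100: A-exp=+1, loops=2, term = A^1 * d^1
  state 01101: A-exp=-1, loops=3, term = A^-1 * d^2
  state 01110: A-exp=-1, loops=3, term = A^-1 * d^2
  state 01111: A-exp=-3, loops=4, term = A^-3 * d^3
  state 10000: A-exp=+3, loops=1, term = A^3 * d^0
  state 10001: A-exp=+1, loops=2, term = A^1 * d^1
  state 10010: A-exp=+1, loops=2, term = A^1 * d^1
  state 10011: A-exp=-1, loops=3, term = A^-1 * d^2
  state 10100: A-exp=+1, loops=2, term = A^1 * d^1
  state 10101: A-exp=-1, loops=3, term = A^-1 * d^2
  state 10110: A-exp=-1, loops=3, term = A^-1 * d^2
  state 10111: A-exp=-3, loops=4, term = A^-3 * d^3
  state 11000: A-exp=+1, loops=2, term = A^1 * d^1
  state 11001: A-exp=-1, loops=3, term = A^-1 * d^2
  state 11010: A-exp=-1, loops=3, term = A^-1 * d^2
  state 11011: A-exp=-3, loops=4, term = A^-3 * d^3
  state 11100: A-exp=-1, loops=3, term = A^-1 * d^2
  state 11101: A-exp=-3, loops=4, term = A^-3 * d^3
  state 11110: A-exp=-3, loops=4, term = A^-3 * d^3
  state 11111: A-exp=-5, loops=5, term = A^-5 * d^4
Collect the terms by A-exponent (count of states per loop number):
Powers of d = -A^2 - A^-2: d^2 = A^4 + 2 + A^-4; d^3 = -A^6 - 3*A^2 - 3*A^-2 - A^-6; d^4 = A^8 + 4*A^4 + 6 + 4*A^-4 + A^-8.
  A^5 * (d) = -A^7 - A^3
  A^3 * (5) = 5*A^3
  A^1 * (10*d) = -10*A^3 - 10*A^-1
  A^-1 * (10*d^2) = 10*A^3 + 20*A^-1 + 10*A^-5
  A^-3 * (5*d^3) = -5*A^3 - 15*A^-1 - 15*A^-5 - 5*A^-9
  A^-5 * (d^4) = A^3 + 4*A^-1 + 6*A^-5 + 4*A^-9 + A^-13
Summing the groups: <K> = -A^7 - A^-1 + A^-5 - A^-9 + A^-13
Normalise by the writhe: (-A^3)^(-w) = (-A^3)^(-5) = -A^-15, so f(A) = -A^-15 * <K> = A^-8 + A^-16 - A^-20 + A^-24 - A^-28.
Substitute A = t^(-1/4), i.e. A^e → t^(-e/4): V(t) = -t^7 + t^6 - t^5 + t^4 + t^2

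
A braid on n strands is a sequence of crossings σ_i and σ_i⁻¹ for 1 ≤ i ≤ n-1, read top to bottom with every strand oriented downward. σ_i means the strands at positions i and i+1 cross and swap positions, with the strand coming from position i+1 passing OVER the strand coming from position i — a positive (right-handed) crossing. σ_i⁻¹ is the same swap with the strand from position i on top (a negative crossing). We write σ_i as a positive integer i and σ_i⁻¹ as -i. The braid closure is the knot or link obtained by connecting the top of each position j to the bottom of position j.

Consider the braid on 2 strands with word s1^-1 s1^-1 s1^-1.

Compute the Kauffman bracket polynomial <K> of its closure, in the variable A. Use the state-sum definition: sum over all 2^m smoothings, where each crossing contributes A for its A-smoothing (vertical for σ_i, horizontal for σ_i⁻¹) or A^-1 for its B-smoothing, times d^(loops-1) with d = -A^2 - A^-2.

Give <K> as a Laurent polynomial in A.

A^7 - A^3 - A^-5

Derivation:
Braid: s1^-1 s1^-1 s1^-1 on 2 strands, 3 crossings.
Writhe w = (#positive) - (#negative) = 0 - 3 = -3.
Computing the Kauffman bracket via state sum. There are 2^3 = 8 states.
For each crossing: s=0 is the vertical smoothing, s=1 horizontal. Crossing k contributes A^(sign_k * (1 - 2*s_k)); loop factor d = -A^2 - A^-2.
  state 000: A-exp=-3, loops=2, term = A^-3 * d^1
  state 001: A-exp=-1, loops=1, term = A^-1 * d^0
  state 010: A-exp=-1, loops=1, term = A^-1 * d^0
  state 011: A-exp=+1, loops=2, term = A^1 * d^1
  state 100: A-exp=-1, loops=1, term = A^-1 * d^0
  state 101: A-exp=+1, loops=2, term = A^1 * d^1
  state 110: A-exp=+1, loops=2, term = A^1 * d^1
  state 111: A-exp=+3, loops=3, term = A^3 * d^2
Collect the terms by A-exponent (count of states per loop number):
Powers of d = -A^2 - A^-2: d^2 = A^4 + 2 + A^-4.
  A^3 * (d^2) = A^7 + 2*A^3 + A^-1
  A^1 * (3*d) = -3*A^3 - 3*A^-1
  A^-1 * (3) = 3*A^-1
  A^-3 * (d) = -A^-1 - A^-5
Summing the groups: <K> = A^7 - A^3 - A^-5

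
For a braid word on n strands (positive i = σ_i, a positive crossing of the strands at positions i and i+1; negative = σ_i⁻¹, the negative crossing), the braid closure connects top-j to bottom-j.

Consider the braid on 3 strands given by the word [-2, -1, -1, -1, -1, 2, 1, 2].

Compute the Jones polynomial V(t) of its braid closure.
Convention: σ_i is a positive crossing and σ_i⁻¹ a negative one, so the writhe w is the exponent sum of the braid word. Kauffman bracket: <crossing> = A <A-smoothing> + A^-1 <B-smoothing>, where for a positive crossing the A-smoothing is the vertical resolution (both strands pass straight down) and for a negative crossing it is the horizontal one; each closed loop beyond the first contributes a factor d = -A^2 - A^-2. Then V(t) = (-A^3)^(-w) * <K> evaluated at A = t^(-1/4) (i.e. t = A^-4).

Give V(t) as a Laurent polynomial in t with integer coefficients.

t^-1 + t^-3 - t^-4

Derivation:
The presented braid s2^-1 s1^-1 s1^-1 s1^-1 s1^-1 s2 s1 s2 on 3 strands reduces by inverse Markov moves (closure unchanged at each step):
  Deconjugate: the word is γ·β·γ⁻¹ with γ = s2^-1 s1^-1 (prefix) and γ⁻¹ = s1 s2 (suffix); strip both.
  Destabilize: the word has the form β·s2 where s2 occurs only as the final letter (β ∈ B_2); drop it and the last strand → 2 strands.
Reduced to β = s1^-1 s1^-1 s1^-1 on 2 strands, 3 crossings.
Compute on β:
Braid: s1^-1 s1^-1 s1^-1 on 2 strands, 3 crossings.
Writhe w = (#positive) - (#negative) = 0 - 3 = -3.
Computing the Kauffman bracket via state sum. There are 2^3 = 8 states.
For each crossing: s=0 is the vertical smoothing, s=1 horizontal. Crossing k contributes A^(sign_k * (1 - 2*s_k)); loop factor d = -A^2 - A^-2.
  state 000: A-exp=-3, loops=2, term = A^-3 * d^1
  state 001: A-exp=-1, loops=1, term = A^-1 * d^0
  state 010: A-exp=-1, loops=1, term = A^-1 * d^0
  state 011: A-exp=+1, loops=2, term = A^1 * d^1
  state 100: A-exp=-1, loops=1, term = A^-1 * d^0
  state 101: A-exp=+1, loops=2, term = A^1 * d^1
  state 110: A-exp=+1, loops=2, term = A^1 * d^1
  state 111: A-exp=+3, loops=3, term = A^3 * d^2
Collect the terms by A-exponent (count of states per loop number):
Powers of d = -A^2 - A^-2: d^2 = A^4 + 2 + A^-4.
  A^3 * (d^2) = A^7 + 2*A^3 + A^-1
  A^1 * (3*d) = -3*A^3 - 3*A^-1
  A^-1 * (3) = 3*A^-1
  A^-3 * (d) = -A^-1 - A^-5
Summing the groups: <K> = A^7 - A^3 - A^-5
Normalise by the writhe: (-A^3)^(-w) = (-A^3)^(3) = -A^9, so f(A) = -A^9 * <K> = -A^16 + A^12 + A^4.
Substitute A = t^(-1/4), i.e. A^e → t^(-e/4): V(t) = t^-1 + t^-3 - t^-4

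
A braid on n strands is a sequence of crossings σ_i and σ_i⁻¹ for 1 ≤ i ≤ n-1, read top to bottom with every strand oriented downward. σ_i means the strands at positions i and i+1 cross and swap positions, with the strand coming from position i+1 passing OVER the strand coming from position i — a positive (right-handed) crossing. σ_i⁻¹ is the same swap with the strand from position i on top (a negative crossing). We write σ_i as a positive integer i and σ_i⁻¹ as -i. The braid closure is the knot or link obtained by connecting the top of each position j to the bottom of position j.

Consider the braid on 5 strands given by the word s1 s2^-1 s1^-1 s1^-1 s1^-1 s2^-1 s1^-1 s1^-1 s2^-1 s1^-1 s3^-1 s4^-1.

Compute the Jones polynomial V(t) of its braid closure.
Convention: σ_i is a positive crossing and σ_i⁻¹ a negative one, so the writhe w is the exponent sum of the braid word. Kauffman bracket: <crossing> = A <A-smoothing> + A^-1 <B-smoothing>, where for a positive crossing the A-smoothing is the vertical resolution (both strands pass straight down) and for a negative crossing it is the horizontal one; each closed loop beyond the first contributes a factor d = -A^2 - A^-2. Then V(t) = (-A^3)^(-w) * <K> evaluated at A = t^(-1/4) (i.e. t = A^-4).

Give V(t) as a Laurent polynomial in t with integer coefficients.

t^-3 + t^-5 - t^-8

Derivation:
The presented braid s1 s2^-1 s1^-1 s1^-1 s1^-1 s2^-1 s1^-1 s1^-1 s2^-1 s1^-1 s3^-1 s4^-1 on 5 strands reduces by inverse Markov moves (closure unchanged at each step):
  Destabilize: the word has the form β·s4^-1 where s4^-1 occurs only as the final letter (β ∈ B_4); drop it and the last strand → 4 strands.
  Destabilize: the word has the form β·s3^-1 where s3^-1 occurs only as the final letter (β ∈ B_3); drop it and the last strand → 3 strands.
  Deconjugate: the word is γ·β·γ⁻¹ with γ = s1 (prefix) and γ⁻¹ = s1^-1 (suffix); strip both.
Reduced to β = s2^-1 s1^-1 s1^-1 s1^-1 s2^-1 s1^-1 s1^-1 s2^-1 on 3 strands, 8 crossings.
Compute on β:
Braid: s2^-1 s1^-1 s1^-1 s1^-1 s2^-1 s1^-1 s1^-1 s2^-1 on 3 strands, 8 crossings.
Writhe w = (#positive) - (#negative) = 0 - 8 = -8.
Enumerate smoothing states for the bracket polynomial. There are 2^8 = 256 states.
Each crossing splits two ways (0=vertical, 1=horizontal). The state's weight is A^(#A-smoothings - #B-smoothings) * d^(loops - 1).
Tabulate the states by total A-exponent and number of loops L (A-exp: L × count):
  A^8: L=5 ×1
  A^6: L=4 ×7, L=6 ×1
  A^4: L=3 ×19, L=5 ×9
  A^2: L=2 ×24, L=4 ×31, L=6 ×1
  A^0: L=1 ×12, L=3 ×53, L=5 ×5
  A^-2: L=2 ×45, L=4 ×11
  A^-4: L=1 ×15, L=3 ×13
  A^-6: L=2 ×8
  A^-8: L=3 ×1
Each group contributes A^e * Σ count * d^(L-1):
Powers of d = -A^2 - A^-2: d^2 = A^4 + 2 + A^-4; d^3 = -A^6 - 3*A^2 - 3*A^-2 - A^-6; d^4 = A^8 + 4*A^4 + 6 + 4*A^-4 + A^-8; d^5 = -A^10 - 5*A^6 - 10*A^2 - 10*A^-2 - 5*A^-6 - A^-10.
  A^8 * (d^4) = A^16 + 4*A^12 + 6*A^8 + 4*A^4 + 1
  A^6 * (7*d^3 + d^5) = -A^16 - 12*A^12 - 31*A^8 - 31*A^4 - 12 - A^-4
  A^4 * (19*d^2 + 9*d^4) = 9*A^12 + 55*A^8 + 92*A^4 + 55 + 9*A^-4
  A^2 * (24*d + 31*d^3 + d^5) = -A^12 - 36*A^8 - 127*A^4 - 127 - 36*A^-4 - A^-8
  A^0 * (12 + 53*d^2 + 5*d^4) = 5*A^8 + 73*A^4 + 148 + 73*A^-4 + 5*A^-8
  A^-2 * (45*d + 11*d^3) = -11*A^4 - 78 - 78*A^-4 - 11*A^-8
  A^-4 * (15 + 13*d^2) = 13 + 41*A^-4 + 13*A^-8
  A^-6 * (8*d) = -8*A^-4 - 8*A^-8
  A^-8 * (d^2) = A^-4 + 2*A^-8 + A^-12
Summing the groups: <K> = -A^8 + A^-4 + A^-12
Normalise by the writhe: (-A^3)^(-w) = (-A^3)^(8) = A^24, so f(A) = A^24 * <K> = -A^32 + A^20 + A^12.
Substitute A = t^(-1/4), i.e. A^e → t^(-e/4): V(t) = t^-3 + t^-5 - t^-8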